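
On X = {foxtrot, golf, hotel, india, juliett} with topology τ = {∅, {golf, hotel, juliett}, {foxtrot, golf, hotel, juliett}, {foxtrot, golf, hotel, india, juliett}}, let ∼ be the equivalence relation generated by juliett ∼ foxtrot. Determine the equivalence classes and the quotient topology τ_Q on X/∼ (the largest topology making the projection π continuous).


X/∼ = {[foxtrot=juliett], [golf], [hotel], [india]}; |τ_Q| = 3.

Equivalence classes: [foxtrot=juliett], [golf], [hotel], [india].
Quotient map π: X → X/∼ sends foxtrot ↦ [foxtrot=juliett], golf ↦ [golf], hotel ↦ [hotel], india ↦ [india], juliett ↦ [foxtrot=juliett].
For each subset V ⊆ X/∼, compute π^{-1}(V) ⊆ X and check whether π^{-1}(V) ∈ τ. V is open in τ_Q iff π^{-1}(V) ∈ τ.
  V = {}: π^{-1}(V) = ∅ ∈ τ ✓.
  V = {[foxtrot=juliett]}: π^{-1}(V) = {foxtrot, juliett} ∉ τ ✗.
  V = {[golf]}: π^{-1}(V) = {golf} ∉ τ ✗.
  V = {[foxtrot=juliett], [golf]}: π^{-1}(V) = {foxtrot, golf, juliett} ∉ τ ✗.
  V = {[hotel]}: π^{-1}(V) = {hotel} ∉ τ ✗.
  V = {[foxtrot=juliett], [hotel]}: π^{-1}(V) = {foxtrot, hotel, juliett} ∉ τ ✗.
  V = {[golf], [hotel]}: π^{-1}(V) = {golf, hotel} ∉ τ ✗.
  V = {[foxtrot=juliett], [golf], [hotel]}: π^{-1}(V) = {foxtrot, golf, hotel, juliett} ∈ τ ✓.
  V = {[india]}: π^{-1}(V) = {india} ∉ τ ✗.
  V = {[foxtrot=juliett], [india]}: π^{-1}(V) = {foxtrot, india, juliett} ∉ τ ✗.
  V = {[golf], [india]}: π^{-1}(V) = {golf, india} ∉ τ ✗.
  V = {[foxtrot=juliett], [golf], [india]}: π^{-1}(V) = {foxtrot, golf, india, juliett} ∉ τ ✗.
  V = {[hotel], [india]}: π^{-1}(V) = {hotel, india} ∉ τ ✗.
  V = {[foxtrot=juliett], [hotel], [india]}: π^{-1}(V) = {foxtrot, hotel, india, juliett} ∉ τ ✗.
  V = {[golf], [hotel], [india]}: π^{-1}(V) = {golf, hotel, india} ∉ τ ✗.
  V = {[foxtrot=juliett], [golf], [hotel], [india]}: π^{-1}(V) = {foxtrot, golf, hotel, india, juliett} ∈ τ ✓.
Open sets in the quotient: τ_Q = {{}, {[foxtrot=juliett], [golf], [hotel]}, {[foxtrot=juliett], [golf], [hotel], [india]}} (3 elements).


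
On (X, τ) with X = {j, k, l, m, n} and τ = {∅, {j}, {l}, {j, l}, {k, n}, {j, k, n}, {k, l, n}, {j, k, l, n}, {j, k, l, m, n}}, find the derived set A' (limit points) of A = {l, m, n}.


A' = {k, m}

For each x ∈ X, list the open sets U ∈ τ with x ∈ U, then check whether U ∩ (A ∖ {x}) ≠ ∅ for every such U.
  x = j: open {j} ∋ x has {j} ∩ (A ∖ {j}) = ∅, so x is NOT a limit point.
  x = k: opens ∋ x are {k, n}, {j, k, n}, {k, l, n}, {j, k, l, n}, {j, k, l, m, n}; each meets A ∖ {k}, so x IS a limit point.
  x = l: open {l} ∋ x has {l} ∩ (A ∖ {l}) = ∅, so x is NOT a limit point.
  x = m: opens ∋ x are {j, k, l, m, n}; each meets A ∖ {m}, so x IS a limit point.
  x = n: open {k, n} ∋ x has {k, n} ∩ (A ∖ {n}) = ∅, so x is NOT a limit point.
Collecting: A' = {k, m}.


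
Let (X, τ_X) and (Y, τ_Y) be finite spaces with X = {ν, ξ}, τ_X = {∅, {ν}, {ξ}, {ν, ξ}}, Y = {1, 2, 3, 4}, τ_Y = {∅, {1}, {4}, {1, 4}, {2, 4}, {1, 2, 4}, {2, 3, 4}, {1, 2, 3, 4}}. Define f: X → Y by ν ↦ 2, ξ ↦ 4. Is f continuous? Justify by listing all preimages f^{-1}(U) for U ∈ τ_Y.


f IS continuous.

Compute f^{-1}(U) for each U ∈ τ_Y:
  U = ∅: f^{-1}(U) = ∅ ∈ τ_X ✓.
  U = {1}: f^{-1}(U) = ∅ ∈ τ_X ✓.
  U = {4}: f^{-1}(U) = {ξ} ∈ τ_X ✓.
  U = {1, 4}: f^{-1}(U) = {ξ} ∈ τ_X ✓.
  U = {2, 4}: f^{-1}(U) = {ν, ξ} ∈ τ_X ✓.
  U = {1, 2, 4}: f^{-1}(U) = {ν, ξ} ∈ τ_X ✓.
  U = {2, 3, 4}: f^{-1}(U) = {ν, ξ} ∈ τ_X ✓.
  U = {1, 2, 3, 4}: f^{-1}(U) = {ν, ξ} ∈ τ_X ✓.
Every preimage lies in τ_X, so f IS continuous.


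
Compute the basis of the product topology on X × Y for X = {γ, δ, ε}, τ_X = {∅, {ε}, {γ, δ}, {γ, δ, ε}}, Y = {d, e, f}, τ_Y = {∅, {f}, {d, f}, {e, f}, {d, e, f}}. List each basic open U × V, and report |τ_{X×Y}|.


Basis B = {∅ × ∅, {ε} × {f}, {γ, δ} × {f}, {ε} × {d, f}, {ε} × {e, f}, {γ, δ, ε} × {f}, {ε} × {d, e, f}, {γ, δ} × {d, f}, {γ, δ} × {e, f}, {γ, δ} × {d, e, f}, {γ, δ, ε} × {d, f}, {γ, δ, ε} × {e, f}, {γ, δ, ε} × {d, e, f}}; |τ_{X×Y}| = 25.

Enumerate products U × V with U ∈ τ_X, V ∈ τ_Y (deduplicated):
  ∅ × ∅ = {} (∅)
  {ε} × {f} = {(ε,f)}
  {γ, δ} × {f} = {(γ,f), (δ,f)}
  {ε} × {d, f} = {(ε,d), (ε,f)}
  {ε} × {e, f} = {(ε,e), (ε,f)}
  {γ, δ, ε} × {f} = {(γ,f), (δ,f), (ε,f)}
  {ε} × {d, e, f} = {(ε,d), (ε,e), (ε,f)}
  {γ, δ} × {d, f} = {(γ,d), (γ,f), (δ,d), (δ,f)}
  {γ, δ} × {e, f} = {(γ,e), (γ,f), (δ,e), (δ,f)}
  {γ, δ} × {d, e, f} = {(γ,d), (γ,e), (γ,f), (δ,d), (δ,e), (δ,f)}
  {γ, δ, ε} × {d, f} = {(γ,d), (γ,f), (δ,d), (δ,f), (ε,d), (ε,f)}
  {γ, δ, ε} × {e, f} = {(γ,e), (γ,f), (δ,e), (δ,f), (ε,e), (ε,f)}
  {γ, δ, ε} × {d, e, f} = {(γ,d), (γ,e), (γ,f), (δ,d), (δ,e), (δ,f), (ε,d), (ε,e), (ε,f)}
These 13 distinct sets form the basis B.
Close under arbitrary unions to get τ_{X×Y}; counting gives |τ_{X×Y}| = 25.


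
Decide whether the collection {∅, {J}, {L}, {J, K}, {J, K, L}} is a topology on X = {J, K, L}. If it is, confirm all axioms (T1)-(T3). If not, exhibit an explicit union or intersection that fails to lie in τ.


τ is NOT a topology on X.

Axiom (T1): ∅ ∈ τ? Yes; X ∈ τ? Yes.
Axiom (T2/T3): check pairwise unions and intersections of members of τ.
Counterexample for (T2): {J} ∪ {L} = {J, L} ∉ τ. Therefore τ is NOT a topology.


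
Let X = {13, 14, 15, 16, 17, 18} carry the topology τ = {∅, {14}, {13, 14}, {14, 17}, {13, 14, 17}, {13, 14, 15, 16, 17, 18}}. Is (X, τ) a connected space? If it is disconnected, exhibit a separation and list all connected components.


(X, τ) is connected.

Find clopen sets (U ∈ τ with X ∖ U ∈ τ):
  U = ∅, X ∖ U = {13, 14, 15, 16, 17, 18} — both open, so U is clopen.
  U = {13, 14, 15, 16, 17, 18}, X ∖ U = ∅ — both open, so U is clopen.
Only trivial clopens (∅ and X) exist, so (X, τ) is connected.
Compute connected components by grouping points that agree on all clopens:
  component: {13, 14, 15, 16, 17, 18}


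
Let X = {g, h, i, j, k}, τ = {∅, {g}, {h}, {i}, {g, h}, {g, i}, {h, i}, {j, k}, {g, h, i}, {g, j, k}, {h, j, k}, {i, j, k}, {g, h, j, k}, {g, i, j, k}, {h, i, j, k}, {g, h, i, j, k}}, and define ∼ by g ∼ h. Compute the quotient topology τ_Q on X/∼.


X/∼ = {[g=h], [i], [j], [k]}; |τ_Q| = 8.

Equivalence classes: [g=h], [i], [j], [k].
Quotient map π: X → X/∼ sends g ↦ [g=h], h ↦ [g=h], i ↦ [i], j ↦ [j], k ↦ [k].
For each subset V ⊆ X/∼, compute π^{-1}(V) ⊆ X and check whether π^{-1}(V) ∈ τ. V is open in τ_Q iff π^{-1}(V) ∈ τ.
  V = {}: π^{-1}(V) = ∅ ∈ τ ✓.
  V = {[g=h]}: π^{-1}(V) = {g, h} ∈ τ ✓.
  V = {[i]}: π^{-1}(V) = {i} ∈ τ ✓.
  V = {[g=h], [i]}: π^{-1}(V) = {g, h, i} ∈ τ ✓.
  V = {[j]}: π^{-1}(V) = {j} ∉ τ ✗.
  V = {[g=h], [j]}: π^{-1}(V) = {g, h, j} ∉ τ ✗.
  V = {[i], [j]}: π^{-1}(V) = {i, j} ∉ τ ✗.
  V = {[g=h], [i], [j]}: π^{-1}(V) = {g, h, i, j} ∉ τ ✗.
  V = {[k]}: π^{-1}(V) = {k} ∉ τ ✗.
  V = {[g=h], [k]}: π^{-1}(V) = {g, h, k} ∉ τ ✗.
  V = {[i], [k]}: π^{-1}(V) = {i, k} ∉ τ ✗.
  V = {[g=h], [i], [k]}: π^{-1}(V) = {g, h, i, k} ∉ τ ✗.
  V = {[j], [k]}: π^{-1}(V) = {j, k} ∈ τ ✓.
  V = {[g=h], [j], [k]}: π^{-1}(V) = {g, h, j, k} ∈ τ ✓.
  V = {[i], [j], [k]}: π^{-1}(V) = {i, j, k} ∈ τ ✓.
  V = {[g=h], [i], [j], [k]}: π^{-1}(V) = {g, h, i, j, k} ∈ τ ✓.
Open sets in the quotient: τ_Q = {{}, {[g=h]}, {[i]}, {[g=h], [i]}, {[j], [k]}, {[g=h], [j], [k]}, {[i], [j], [k]}, {[g=h], [i], [j], [k]}} (8 elements).


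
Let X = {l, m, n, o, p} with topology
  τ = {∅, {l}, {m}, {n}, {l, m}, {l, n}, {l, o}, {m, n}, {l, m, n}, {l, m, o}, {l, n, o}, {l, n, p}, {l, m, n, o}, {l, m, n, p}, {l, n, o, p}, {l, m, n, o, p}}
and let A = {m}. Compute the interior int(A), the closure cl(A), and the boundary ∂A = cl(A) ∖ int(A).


int(A) = {m}, cl(A) = {m}, ∂A = ∅.

Closed sets in (X, τ) are complements of opens:
  closed(X, τ) = {∅, {m}, {o}, {p}, {m, o}, {m, p}, {n, p}, {o, p}, {l, o, p}, {m, n, p}, {m, o, p}, {n, o, p}, {l, m, o, p}, {l, n, o, p}, {m, n, o, p}, {l, m, n, o, p}}.
int(A) = ⋃ {U ∈ τ : U ⊆ A}. Opens contained in A: ∅, {m}.
Taking the union of these: int(A) = {m}.
cl(A) = ⋂ {C closed : A ⊆ C}. Closed sets containing A: {m}, {m, o}, {m, p}, {m, n, p}, {m, o, p}, {l, m, o, p}, {m, n, o, p}, {l, m, n, o, p}.
Intersecting these: cl(A) = {m}.
∂A = cl(A) ∖ int(A) = {m} ∖ {m} = ∅.


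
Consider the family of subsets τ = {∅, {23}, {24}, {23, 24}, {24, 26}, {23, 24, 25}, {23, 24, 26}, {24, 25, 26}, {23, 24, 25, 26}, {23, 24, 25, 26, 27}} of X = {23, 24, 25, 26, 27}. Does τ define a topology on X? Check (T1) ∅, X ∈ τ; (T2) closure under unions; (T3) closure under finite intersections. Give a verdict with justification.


τ is NOT a topology on X.

Axiom (T1): ∅ ∈ τ? Yes; X ∈ τ? Yes.
Axiom (T2/T3): check pairwise unions and intersections of members of τ.
Counterexample for (T3): {23, 24, 25} ∩ {24, 25, 26} = {24, 25} ∉ τ. Therefore τ is NOT a topology.


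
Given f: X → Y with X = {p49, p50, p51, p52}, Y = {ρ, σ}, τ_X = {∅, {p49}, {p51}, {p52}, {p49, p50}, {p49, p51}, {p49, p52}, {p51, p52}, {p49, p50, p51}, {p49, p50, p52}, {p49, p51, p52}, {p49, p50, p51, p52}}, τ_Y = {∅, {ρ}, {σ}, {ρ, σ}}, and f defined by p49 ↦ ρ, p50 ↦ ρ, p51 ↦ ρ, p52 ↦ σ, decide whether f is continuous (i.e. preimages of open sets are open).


f IS continuous.

Compute f^{-1}(U) for each U ∈ τ_Y:
  U = ∅: f^{-1}(U) = ∅ ∈ τ_X ✓.
  U = {ρ}: f^{-1}(U) = {p49, p50, p51} ∈ τ_X ✓.
  U = {σ}: f^{-1}(U) = {p52} ∈ τ_X ✓.
  U = {ρ, σ}: f^{-1}(U) = {p49, p50, p51, p52} ∈ τ_X ✓.
Every preimage lies in τ_X, so f IS continuous.


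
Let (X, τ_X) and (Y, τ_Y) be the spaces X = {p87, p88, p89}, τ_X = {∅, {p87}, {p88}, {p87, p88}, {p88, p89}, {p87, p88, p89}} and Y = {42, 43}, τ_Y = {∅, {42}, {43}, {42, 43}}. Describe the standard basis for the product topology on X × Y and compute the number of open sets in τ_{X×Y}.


Basis B = {∅ × ∅, {p87} × {42}, {p87} × {43}, {p88} × {42}, {p88} × {43}, {p87} × {42, 43}, {p87, p88} × {42}, {p87, p88} × {43}, {p88} × {42, 43}, {p88, p89} × {42}, {p88, p89} × {43}, {p87, p88, p89} × {42}, {p87, p88, p89} × {43}, {p87, p88} × {42, 43}, {p88, p89} × {42, 43}, {p87, p88, p89} × {42, 43}}; |τ_{X×Y}| = 36.

Enumerate products U × V with U ∈ τ_X, V ∈ τ_Y (deduplicated):
  ∅ × ∅ = {} (∅)
  {p87} × {42} = {(p87,42)}
  {p87} × {43} = {(p87,43)}
  {p88} × {42} = {(p88,42)}
  {p88} × {43} = {(p88,43)}
  {p87} × {42, 43} = {(p87,42), (p87,43)}
  {p87, p88} × {42} = {(p87,42), (p88,42)}
  {p87, p88} × {43} = {(p87,43), (p88,43)}
  {p88} × {42, 43} = {(p88,42), (p88,43)}
  {p88, p89} × {42} = {(p88,42), (p89,42)}
  {p88, p89} × {43} = {(p88,43), (p89,43)}
  {p87, p88, p89} × {42} = {(p87,42), (p88,42), (p89,42)}
  {p87, p88, p89} × {43} = {(p87,43), (p88,43), (p89,43)}
  {p87, p88} × {42, 43} = {(p87,42), (p87,43), (p88,42), (p88,43)}
  {p88, p89} × {42, 43} = {(p88,42), (p88,43), (p89,42), (p89,43)}
  {p87, p88, p89} × {42, 43} = {(p87,42), (p87,43), (p88,42), (p88,43), (p89,42), (p89,43)}
These 16 distinct sets form the basis B.
Close under arbitrary unions to get τ_{X×Y}; counting gives |τ_{X×Y}| = 36.


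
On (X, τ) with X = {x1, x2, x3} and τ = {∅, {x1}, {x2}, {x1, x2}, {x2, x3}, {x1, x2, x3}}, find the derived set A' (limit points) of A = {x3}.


A' = ∅

For each x ∈ X, list the open sets U ∈ τ with x ∈ U, then check whether U ∩ (A ∖ {x}) ≠ ∅ for every such U.
  x = x1: open {x1} ∋ x has {x1} ∩ (A ∖ {x1}) = ∅, so x is NOT a limit point.
  x = x2: open {x2} ∋ x has {x2} ∩ (A ∖ {x2}) = ∅, so x is NOT a limit point.
  x = x3: open {x2, x3} ∋ x has {x2, x3} ∩ (A ∖ {x3}) = ∅, so x is NOT a limit point.
Collecting: A' = ∅.


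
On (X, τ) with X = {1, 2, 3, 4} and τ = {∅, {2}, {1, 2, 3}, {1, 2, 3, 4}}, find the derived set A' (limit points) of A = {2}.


A' = {1, 3, 4}

For each x ∈ X, list the open sets U ∈ τ with x ∈ U, then check whether U ∩ (A ∖ {x}) ≠ ∅ for every such U.
  x = 1: opens ∋ x are {1, 2, 3}, {1, 2, 3, 4}; each meets A ∖ {1}, so x IS a limit point.
  x = 2: open {2} ∋ x has {2} ∩ (A ∖ {2}) = ∅, so x is NOT a limit point.
  x = 3: opens ∋ x are {1, 2, 3}, {1, 2, 3, 4}; each meets A ∖ {3}, so x IS a limit point.
  x = 4: opens ∋ x are {1, 2, 3, 4}; each meets A ∖ {4}, so x IS a limit point.
Collecting: A' = {1, 3, 4}.


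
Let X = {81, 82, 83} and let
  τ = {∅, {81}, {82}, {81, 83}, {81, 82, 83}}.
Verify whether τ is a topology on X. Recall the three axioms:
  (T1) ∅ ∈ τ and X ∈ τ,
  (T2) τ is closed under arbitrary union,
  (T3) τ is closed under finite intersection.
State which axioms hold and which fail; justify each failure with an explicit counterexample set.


τ is NOT a topology on X.

Axiom (T1): ∅ ∈ τ? Yes; X ∈ τ? Yes.
Axiom (T2/T3): check pairwise unions and intersections of members of τ.
Counterexample for (T2): {81} ∪ {82} = {81, 82} ∉ τ. Therefore τ is NOT a topology.


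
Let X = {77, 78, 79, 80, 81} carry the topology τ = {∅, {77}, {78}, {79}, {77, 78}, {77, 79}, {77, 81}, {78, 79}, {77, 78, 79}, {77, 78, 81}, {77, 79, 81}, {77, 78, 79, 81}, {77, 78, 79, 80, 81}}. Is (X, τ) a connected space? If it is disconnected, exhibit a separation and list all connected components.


(X, τ) is connected.

Find clopen sets (U ∈ τ with X ∖ U ∈ τ):
  U = ∅, X ∖ U = {77, 78, 79, 80, 81} — both open, so U is clopen.
  U = {77, 78, 79, 80, 81}, X ∖ U = ∅ — both open, so U is clopen.
Only trivial clopens (∅ and X) exist, so (X, τ) is connected.
Compute connected components by grouping points that agree on all clopens:
  component: {77, 78, 79, 80, 81}


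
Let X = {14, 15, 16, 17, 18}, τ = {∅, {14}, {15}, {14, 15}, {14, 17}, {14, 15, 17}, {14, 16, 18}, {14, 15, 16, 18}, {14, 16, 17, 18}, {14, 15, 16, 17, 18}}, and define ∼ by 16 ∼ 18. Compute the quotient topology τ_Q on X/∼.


X/∼ = {[14], [15], [16=18], [17]}; |τ_Q| = 10.

Equivalence classes: [14], [15], [16=18], [17].
Quotient map π: X → X/∼ sends 14 ↦ [14], 15 ↦ [15], 16 ↦ [16=18], 17 ↦ [17], 18 ↦ [16=18].
For each subset V ⊆ X/∼, compute π^{-1}(V) ⊆ X and check whether π^{-1}(V) ∈ τ. V is open in τ_Q iff π^{-1}(V) ∈ τ.
  V = {}: π^{-1}(V) = ∅ ∈ τ ✓.
  V = {[14]}: π^{-1}(V) = {14} ∈ τ ✓.
  V = {[15]}: π^{-1}(V) = {15} ∈ τ ✓.
  V = {[14], [15]}: π^{-1}(V) = {14, 15} ∈ τ ✓.
  V = {[16=18]}: π^{-1}(V) = {16, 18} ∉ τ ✗.
  V = {[14], [16=18]}: π^{-1}(V) = {14, 16, 18} ∈ τ ✓.
  V = {[15], [16=18]}: π^{-1}(V) = {15, 16, 18} ∉ τ ✗.
  V = {[14], [15], [16=18]}: π^{-1}(V) = {14, 15, 16, 18} ∈ τ ✓.
  V = {[17]}: π^{-1}(V) = {17} ∉ τ ✗.
  V = {[14], [17]}: π^{-1}(V) = {14, 17} ∈ τ ✓.
  V = {[15], [17]}: π^{-1}(V) = {15, 17} ∉ τ ✗.
  V = {[14], [15], [17]}: π^{-1}(V) = {14, 15, 17} ∈ τ ✓.
  V = {[16=18], [17]}: π^{-1}(V) = {16, 17, 18} ∉ τ ✗.
  V = {[14], [16=18], [17]}: π^{-1}(V) = {14, 16, 17, 18} ∈ τ ✓.
  V = {[15], [16=18], [17]}: π^{-1}(V) = {15, 16, 17, 18} ∉ τ ✗.
  V = {[14], [15], [16=18], [17]}: π^{-1}(V) = {14, 15, 16, 17, 18} ∈ τ ✓.
Open sets in the quotient: τ_Q = {{}, {[14]}, {[15]}, {[14], [15]}, {[14], [16=18]}, {[14], [15], [16=18]}, {[14], [17]}, {[14], [15], [17]}, {[14], [16=18], [17]}, {[14], [15], [16=18], [17]}} (10 elements).


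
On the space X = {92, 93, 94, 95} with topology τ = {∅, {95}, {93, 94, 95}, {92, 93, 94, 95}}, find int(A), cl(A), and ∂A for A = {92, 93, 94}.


int(A) = ∅, cl(A) = {92, 93, 94}, ∂A = {92, 93, 94}.

Closed sets in (X, τ) are complements of opens:
  closed(X, τ) = {∅, {92}, {92, 93, 94}, {92, 93, 94, 95}}.
int(A) = ⋃ {U ∈ τ : U ⊆ A}. Opens contained in A: ∅.
Taking the union of these: int(A) = ∅.
cl(A) = ⋂ {C closed : A ⊆ C}. Closed sets containing A: {92, 93, 94}, {92, 93, 94, 95}.
Intersecting these: cl(A) = {92, 93, 94}.
∂A = cl(A) ∖ int(A) = {92, 93, 94} ∖ ∅ = {92, 93, 94}.


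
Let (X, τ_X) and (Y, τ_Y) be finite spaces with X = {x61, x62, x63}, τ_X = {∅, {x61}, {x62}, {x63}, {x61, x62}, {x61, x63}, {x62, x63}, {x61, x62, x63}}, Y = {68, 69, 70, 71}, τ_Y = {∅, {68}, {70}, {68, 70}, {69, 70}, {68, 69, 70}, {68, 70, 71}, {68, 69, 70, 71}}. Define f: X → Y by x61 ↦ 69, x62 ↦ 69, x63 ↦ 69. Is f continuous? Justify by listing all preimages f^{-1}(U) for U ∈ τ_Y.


f IS continuous.

Compute f^{-1}(U) for each U ∈ τ_Y:
  U = ∅: f^{-1}(U) = ∅ ∈ τ_X ✓.
  U = {68}: f^{-1}(U) = ∅ ∈ τ_X ✓.
  U = {70}: f^{-1}(U) = ∅ ∈ τ_X ✓.
  U = {68, 70}: f^{-1}(U) = ∅ ∈ τ_X ✓.
  U = {69, 70}: f^{-1}(U) = {x61, x62, x63} ∈ τ_X ✓.
  U = {68, 69, 70}: f^{-1}(U) = {x61, x62, x63} ∈ τ_X ✓.
  U = {68, 70, 71}: f^{-1}(U) = ∅ ∈ τ_X ✓.
  U = {68, 69, 70, 71}: f^{-1}(U) = {x61, x62, x63} ∈ τ_X ✓.
Every preimage lies in τ_X, so f IS continuous.


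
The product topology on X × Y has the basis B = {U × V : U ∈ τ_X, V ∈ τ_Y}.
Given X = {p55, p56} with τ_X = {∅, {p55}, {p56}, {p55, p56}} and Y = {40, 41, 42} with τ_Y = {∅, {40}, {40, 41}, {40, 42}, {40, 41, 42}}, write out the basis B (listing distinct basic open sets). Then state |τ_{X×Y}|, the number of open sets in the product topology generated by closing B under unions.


Basis B = {∅ × ∅, {p55} × {40}, {p56} × {40}, {p55} × {40, 41}, {p55} × {40, 42}, {p55, p56} × {40}, {p56} × {40, 41}, {p56} × {40, 42}, {p55} × {40, 41, 42}, {p56} × {40, 41, 42}, {p55, p56} × {40, 41}, {p55, p56} × {40, 42}, {p55, p56} × {40, 41, 42}}; |τ_{X×Y}| = 25.

Enumerate products U × V with U ∈ τ_X, V ∈ τ_Y (deduplicated):
  ∅ × ∅ = {} (∅)
  {p55} × {40} = {(p55,40)}
  {p56} × {40} = {(p56,40)}
  {p55} × {40, 41} = {(p55,40), (p55,41)}
  {p55} × {40, 42} = {(p55,40), (p55,42)}
  {p55, p56} × {40} = {(p55,40), (p56,40)}
  {p56} × {40, 41} = {(p56,40), (p56,41)}
  {p56} × {40, 42} = {(p56,40), (p56,42)}
  {p55} × {40, 41, 42} = {(p55,40), (p55,41), (p55,42)}
  {p56} × {40, 41, 42} = {(p56,40), (p56,41), (p56,42)}
  {p55, p56} × {40, 41} = {(p55,40), (p55,41), (p56,40), (p56,41)}
  {p55, p56} × {40, 42} = {(p55,40), (p55,42), (p56,40), (p56,42)}
  {p55, p56} × {40, 41, 42} = {(p55,40), (p55,41), (p55,42), (p56,40), (p56,41), (p56,42)}
These 13 distinct sets form the basis B.
Close under arbitrary unions to get τ_{X×Y}; counting gives |τ_{X×Y}| = 25.


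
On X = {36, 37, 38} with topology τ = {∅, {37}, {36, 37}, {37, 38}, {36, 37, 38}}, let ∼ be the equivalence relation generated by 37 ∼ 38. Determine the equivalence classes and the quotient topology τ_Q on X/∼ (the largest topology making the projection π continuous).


X/∼ = {[36], [37=38]}; |τ_Q| = 3.

Equivalence classes: [36], [37=38].
Quotient map π: X → X/∼ sends 36 ↦ [36], 37 ↦ [37=38], 38 ↦ [37=38].
For each subset V ⊆ X/∼, compute π^{-1}(V) ⊆ X and check whether π^{-1}(V) ∈ τ. V is open in τ_Q iff π^{-1}(V) ∈ τ.
  V = {}: π^{-1}(V) = ∅ ∈ τ ✓.
  V = {[36]}: π^{-1}(V) = {36} ∉ τ ✗.
  V = {[37=38]}: π^{-1}(V) = {37, 38} ∈ τ ✓.
  V = {[36], [37=38]}: π^{-1}(V) = {36, 37, 38} ∈ τ ✓.
Open sets in the quotient: τ_Q = {{}, {[37=38]}, {[36], [37=38]}} (3 elements).


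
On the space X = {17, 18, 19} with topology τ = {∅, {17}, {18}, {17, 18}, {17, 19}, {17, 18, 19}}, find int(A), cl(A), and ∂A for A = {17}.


int(A) = {17}, cl(A) = {17, 19}, ∂A = {19}.

Closed sets in (X, τ) are complements of opens:
  closed(X, τ) = {∅, {18}, {19}, {17, 19}, {18, 19}, {17, 18, 19}}.
int(A) = ⋃ {U ∈ τ : U ⊆ A}. Opens contained in A: ∅, {17}.
Taking the union of these: int(A) = {17}.
cl(A) = ⋂ {C closed : A ⊆ C}. Closed sets containing A: {17, 19}, {17, 18, 19}.
Intersecting these: cl(A) = {17, 19}.
∂A = cl(A) ∖ int(A) = {17, 19} ∖ {17} = {19}.


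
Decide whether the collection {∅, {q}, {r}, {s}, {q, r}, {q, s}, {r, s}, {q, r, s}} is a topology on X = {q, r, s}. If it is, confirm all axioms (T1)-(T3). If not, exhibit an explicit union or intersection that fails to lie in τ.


τ IS a topology on X.

Axiom (T1): ∅ ∈ τ? Yes; X ∈ τ? Yes.
Axiom (T2/T3): check pairwise unions and intersections of members of τ.
All pairwise intersections and unions checked — each lies in τ. Therefore τ satisfies (T1), (T2), (T3): it IS a topology on X.


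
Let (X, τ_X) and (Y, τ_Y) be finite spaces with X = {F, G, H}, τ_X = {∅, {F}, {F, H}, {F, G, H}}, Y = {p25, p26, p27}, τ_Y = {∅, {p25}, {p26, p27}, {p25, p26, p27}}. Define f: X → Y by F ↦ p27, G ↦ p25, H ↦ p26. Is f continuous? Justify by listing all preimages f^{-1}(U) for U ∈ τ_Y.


f is NOT continuous.

Compute f^{-1}(U) for each U ∈ τ_Y:
  U = ∅: f^{-1}(U) = ∅ ∈ τ_X ✓.
  U = {p25}: f^{-1}(U) = {G} ∉ τ_X ✗.
  U = {p26, p27}: f^{-1}(U) = {F, H} ∈ τ_X ✓.
  U = {p25, p26, p27}: f^{-1}(U) = {F, G, H} ∈ τ_X ✓.
Found U = {p25} with f^{-1}(U) = {G} not in τ_X. Therefore f is NOT continuous.


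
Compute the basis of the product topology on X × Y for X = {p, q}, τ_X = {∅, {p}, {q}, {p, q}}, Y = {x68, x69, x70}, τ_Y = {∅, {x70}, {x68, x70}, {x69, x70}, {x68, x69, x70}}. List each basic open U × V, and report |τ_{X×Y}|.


Basis B = {∅ × ∅, {p} × {x70}, {q} × {x70}, {p} × {x68, x70}, {p} × {x69, x70}, {p, q} × {x70}, {q} × {x68, x70}, {q} × {x69, x70}, {p} × {x68, x69, x70}, {q} × {x68, x69, x70}, {p, q} × {x68, x70}, {p, q} × {x69, x70}, {p, q} × {x68, x69, x70}}; |τ_{X×Y}| = 25.

Enumerate products U × V with U ∈ τ_X, V ∈ τ_Y (deduplicated):
  ∅ × ∅ = {} (∅)
  {p} × {x70} = {(p,x70)}
  {q} × {x70} = {(q,x70)}
  {p} × {x68, x70} = {(p,x68), (p,x70)}
  {p} × {x69, x70} = {(p,x69), (p,x70)}
  {p, q} × {x70} = {(p,x70), (q,x70)}
  {q} × {x68, x70} = {(q,x68), (q,x70)}
  {q} × {x69, x70} = {(q,x69), (q,x70)}
  {p} × {x68, x69, x70} = {(p,x68), (p,x69), (p,x70)}
  {q} × {x68, x69, x70} = {(q,x68), (q,x69), (q,x70)}
  {p, q} × {x68, x70} = {(p,x68), (p,x70), (q,x68), (q,x70)}
  {p, q} × {x69, x70} = {(p,x69), (p,x70), (q,x69), (q,x70)}
  {p, q} × {x68, x69, x70} = {(p,x68), (p,x69), (p,x70), (q,x68), (q,x69), (q,x70)}
These 13 distinct sets form the basis B.
Close under arbitrary unions to get τ_{X×Y}; counting gives |τ_{X×Y}| = 25.


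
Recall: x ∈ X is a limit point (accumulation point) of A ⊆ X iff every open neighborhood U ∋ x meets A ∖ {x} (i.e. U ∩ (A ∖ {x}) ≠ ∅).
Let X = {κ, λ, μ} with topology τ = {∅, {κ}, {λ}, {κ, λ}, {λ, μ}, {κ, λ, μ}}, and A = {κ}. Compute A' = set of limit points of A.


A' = ∅

For each x ∈ X, list the open sets U ∈ τ with x ∈ U, then check whether U ∩ (A ∖ {x}) ≠ ∅ for every such U.
  x = κ: open {κ} ∋ x has {κ} ∩ (A ∖ {κ}) = ∅, so x is NOT a limit point.
  x = λ: open {λ} ∋ x has {λ} ∩ (A ∖ {λ}) = ∅, so x is NOT a limit point.
  x = μ: open {λ, μ} ∋ x has {λ, μ} ∩ (A ∖ {μ}) = ∅, so x is NOT a limit point.
Collecting: A' = ∅.


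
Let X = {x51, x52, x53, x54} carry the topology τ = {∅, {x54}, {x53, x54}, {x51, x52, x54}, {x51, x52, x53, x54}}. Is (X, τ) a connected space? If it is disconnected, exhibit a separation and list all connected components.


(X, τ) is connected.

Find clopen sets (U ∈ τ with X ∖ U ∈ τ):
  U = ∅, X ∖ U = {x51, x52, x53, x54} — both open, so U is clopen.
  U = {x51, x52, x53, x54}, X ∖ U = ∅ — both open, so U is clopen.
Only trivial clopens (∅ and X) exist, so (X, τ) is connected.
Compute connected components by grouping points that agree on all clopens:
  component: {x51, x52, x53, x54}


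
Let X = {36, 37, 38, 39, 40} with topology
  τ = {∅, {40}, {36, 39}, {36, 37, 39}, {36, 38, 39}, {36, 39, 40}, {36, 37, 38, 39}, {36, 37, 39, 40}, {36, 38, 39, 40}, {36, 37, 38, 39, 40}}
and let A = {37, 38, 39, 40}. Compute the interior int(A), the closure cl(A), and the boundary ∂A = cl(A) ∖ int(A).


int(A) = {40}, cl(A) = {36, 37, 38, 39, 40}, ∂A = {36, 37, 38, 39}.

Closed sets in (X, τ) are complements of opens:
  closed(X, τ) = {∅, {37}, {38}, {40}, {37, 38}, {37, 40}, {38, 40}, {37, 38, 40}, {36, 37, 38, 39}, {36, 37, 38, 39, 40}}.
int(A) = ⋃ {U ∈ τ : U ⊆ A}. Opens contained in A: ∅, {40}.
Taking the union of these: int(A) = {40}.
cl(A) = ⋂ {C closed : A ⊆ C}. Closed sets containing A: {36, 37, 38, 39, 40}.
Intersecting these: cl(A) = {36, 37, 38, 39, 40}.
∂A = cl(A) ∖ int(A) = {36, 37, 38, 39, 40} ∖ {40} = {36, 37, 38, 39}.


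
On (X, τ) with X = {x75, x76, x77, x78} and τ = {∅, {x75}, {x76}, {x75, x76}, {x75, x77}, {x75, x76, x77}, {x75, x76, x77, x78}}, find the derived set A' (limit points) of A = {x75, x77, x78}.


A' = {x77, x78}

For each x ∈ X, list the open sets U ∈ τ with x ∈ U, then check whether U ∩ (A ∖ {x}) ≠ ∅ for every such U.
  x = x75: open {x75} ∋ x has {x75} ∩ (A ∖ {x75}) = ∅, so x is NOT a limit point.
  x = x76: open {x76} ∋ x has {x76} ∩ (A ∖ {x76}) = ∅, so x is NOT a limit point.
  x = x77: opens ∋ x are {x75, x77}, {x75, x76, x77}, {x75, x76, x77, x78}; each meets A ∖ {x77}, so x IS a limit point.
  x = x78: opens ∋ x are {x75, x76, x77, x78}; each meets A ∖ {x78}, so x IS a limit point.
Collecting: A' = {x77, x78}.


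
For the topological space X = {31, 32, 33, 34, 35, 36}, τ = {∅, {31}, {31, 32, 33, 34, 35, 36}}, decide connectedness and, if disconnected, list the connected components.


(X, τ) is connected.

Find clopen sets (U ∈ τ with X ∖ U ∈ τ):
  U = ∅, X ∖ U = {31, 32, 33, 34, 35, 36} — both open, so U is clopen.
  U = {31, 32, 33, 34, 35, 36}, X ∖ U = ∅ — both open, so U is clopen.
Only trivial clopens (∅ and X) exist, so (X, τ) is connected.
Compute connected components by grouping points that agree on all clopens:
  component: {31, 32, 33, 34, 35, 36}


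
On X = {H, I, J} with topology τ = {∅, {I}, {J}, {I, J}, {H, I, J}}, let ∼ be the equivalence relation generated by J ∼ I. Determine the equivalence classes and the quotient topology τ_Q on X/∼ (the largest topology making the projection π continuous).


X/∼ = {[H], [I=J]}; |τ_Q| = 3.

Equivalence classes: [H], [I=J].
Quotient map π: X → X/∼ sends H ↦ [H], I ↦ [I=J], J ↦ [I=J].
For each subset V ⊆ X/∼, compute π^{-1}(V) ⊆ X and check whether π^{-1}(V) ∈ τ. V is open in τ_Q iff π^{-1}(V) ∈ τ.
  V = {}: π^{-1}(V) = ∅ ∈ τ ✓.
  V = {[H]}: π^{-1}(V) = {H} ∉ τ ✗.
  V = {[I=J]}: π^{-1}(V) = {I, J} ∈ τ ✓.
  V = {[H], [I=J]}: π^{-1}(V) = {H, I, J} ∈ τ ✓.
Open sets in the quotient: τ_Q = {{}, {[I=J]}, {[H], [I=J]}} (3 elements).


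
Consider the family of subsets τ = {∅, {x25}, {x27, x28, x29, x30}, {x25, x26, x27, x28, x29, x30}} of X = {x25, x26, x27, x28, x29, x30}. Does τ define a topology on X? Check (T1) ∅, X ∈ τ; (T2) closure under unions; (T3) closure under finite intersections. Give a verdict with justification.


τ is NOT a topology on X.

Axiom (T1): ∅ ∈ τ? Yes; X ∈ τ? Yes.
Axiom (T2/T3): check pairwise unions and intersections of members of τ.
Counterexample for (T2): {x25} ∪ {x27, x28, x29, x30} = {x25, x27, x28, x29, x30} ∉ τ. Therefore τ is NOT a topology.


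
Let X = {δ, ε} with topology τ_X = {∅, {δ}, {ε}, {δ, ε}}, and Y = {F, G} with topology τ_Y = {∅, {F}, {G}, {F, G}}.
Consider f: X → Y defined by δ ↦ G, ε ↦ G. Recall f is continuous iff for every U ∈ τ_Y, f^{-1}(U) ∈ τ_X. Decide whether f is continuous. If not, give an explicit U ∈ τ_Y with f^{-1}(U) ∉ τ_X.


f IS continuous.

Compute f^{-1}(U) for each U ∈ τ_Y:
  U = ∅: f^{-1}(U) = ∅ ∈ τ_X ✓.
  U = {F}: f^{-1}(U) = ∅ ∈ τ_X ✓.
  U = {G}: f^{-1}(U) = {δ, ε} ∈ τ_X ✓.
  U = {F, G}: f^{-1}(U) = {δ, ε} ∈ τ_X ✓.
Every preimage lies in τ_X, so f IS continuous.


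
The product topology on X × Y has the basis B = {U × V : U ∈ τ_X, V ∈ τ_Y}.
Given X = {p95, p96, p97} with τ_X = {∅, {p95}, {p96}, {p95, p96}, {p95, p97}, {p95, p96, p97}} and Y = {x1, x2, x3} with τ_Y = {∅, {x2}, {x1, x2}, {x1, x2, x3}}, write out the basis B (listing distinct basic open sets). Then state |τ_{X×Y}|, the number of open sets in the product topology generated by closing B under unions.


Basis B = {∅ × ∅, {p95} × {x2}, {p96} × {x2}, {p95} × {x1, x2}, {p95, p96} × {x2}, {p95, p97} × {x2}, {p96} × {x1, x2}, {p95} × {x1, x2, x3}, {p95, p96, p97} × {x2}, {p96} × {x1, x2, x3}, {p95, p96} × {x1, x2}, {p95, p97} × {x1, x2}, {p95, p96} × {x1, x2, x3}, {p95, p97} × {x1, x2, x3}, {p95, p96, p97} × {x1, x2}, {p95, p96, p97} × {x1, x2, x3}}; |τ_{X×Y}| = 40.

Enumerate products U × V with U ∈ τ_X, V ∈ τ_Y (deduplicated):
  ∅ × ∅ = {} (∅)
  {p95} × {x2} = {(p95,x2)}
  {p96} × {x2} = {(p96,x2)}
  {p95} × {x1, x2} = {(p95,x1), (p95,x2)}
  {p95, p96} × {x2} = {(p95,x2), (p96,x2)}
  {p95, p97} × {x2} = {(p95,x2), (p97,x2)}
  {p96} × {x1, x2} = {(p96,x1), (p96,x2)}
  {p95} × {x1, x2, x3} = {(p95,x1), (p95,x2), (p95,x3)}
  {p95, p96, p97} × {x2} = {(p95,x2), (p96,x2), (p97,x2)}
  {p96} × {x1, x2, x3} = {(p96,x1), (p96,x2), (p96,x3)}
  {p95, p96} × {x1, x2} = {(p95,x1), (p95,x2), (p96,x1), (p96,x2)}
  {p95, p97} × {x1, x2} = {(p95,x1), (p95,x2), (p97,x1), (p97,x2)}
  {p95, p96} × {x1, x2, x3} = {(p95,x1), (p95,x2), (p95,x3), (p96,x1), (p96,x2), (p96,x3)}
  {p95, p97} × {x1, x2, x3} = {(p95,x1), (p95,x2), (p95,x3), (p97,x1), (p97,x2), (p97,x3)}
  {p95, p96, p97} × {x1, x2} = {(p95,x1), (p95,x2), (p96,x1), (p96,x2), (p97,x1), (p97,x2)}
  {p95, p96, p97} × {x1, x2, x3} = {(p95,x1), (p95,x2), (p95,x3), (p96,x1), (p96,x2), (p96,x3), (p97,x1), (p97,x2), (p97,x3)}
These 16 distinct sets form the basis B.
Close under arbitrary unions to get τ_{X×Y}; counting gives |τ_{X×Y}| = 40.


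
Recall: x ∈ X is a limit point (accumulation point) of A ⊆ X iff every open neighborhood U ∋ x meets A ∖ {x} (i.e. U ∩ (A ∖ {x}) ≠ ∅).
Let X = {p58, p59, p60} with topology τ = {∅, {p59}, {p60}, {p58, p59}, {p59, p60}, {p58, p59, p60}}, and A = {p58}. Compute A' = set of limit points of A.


A' = ∅

For each x ∈ X, list the open sets U ∈ τ with x ∈ U, then check whether U ∩ (A ∖ {x}) ≠ ∅ for every such U.
  x = p58: open {p58, p59} ∋ x has {p58, p59} ∩ (A ∖ {p58}) = ∅, so x is NOT a limit point.
  x = p59: open {p59} ∋ x has {p59} ∩ (A ∖ {p59}) = ∅, so x is NOT a limit point.
  x = p60: open {p60} ∋ x has {p60} ∩ (A ∖ {p60}) = ∅, so x is NOT a limit point.
Collecting: A' = ∅.


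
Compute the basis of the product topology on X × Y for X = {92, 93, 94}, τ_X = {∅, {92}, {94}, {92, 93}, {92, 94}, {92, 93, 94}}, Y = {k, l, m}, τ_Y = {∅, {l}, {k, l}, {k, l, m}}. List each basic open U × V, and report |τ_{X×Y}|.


Basis B = {∅ × ∅, {92} × {l}, {94} × {l}, {92} × {k, l}, {92, 93} × {l}, {92, 94} × {l}, {94} × {k, l}, {92} × {k, l, m}, {92, 93, 94} × {l}, {94} × {k, l, m}, {92, 93} × {k, l}, {92, 94} × {k, l}, {92, 93} × {k, l, m}, {92, 94} × {k, l, m}, {92, 93, 94} × {k, l}, {92, 93, 94} × {k, l, m}}; |τ_{X×Y}| = 40.

Enumerate products U × V with U ∈ τ_X, V ∈ τ_Y (deduplicated):
  ∅ × ∅ = {} (∅)
  {92} × {l} = {(92,l)}
  {94} × {l} = {(94,l)}
  {92} × {k, l} = {(92,k), (92,l)}
  {92, 93} × {l} = {(92,l), (93,l)}
  {92, 94} × {l} = {(92,l), (94,l)}
  {94} × {k, l} = {(94,k), (94,l)}
  {92} × {k, l, m} = {(92,k), (92,l), (92,m)}
  {92, 93, 94} × {l} = {(92,l), (93,l), (94,l)}
  {94} × {k, l, m} = {(94,k), (94,l), (94,m)}
  {92, 93} × {k, l} = {(92,k), (92,l), (93,k), (93,l)}
  {92, 94} × {k, l} = {(92,k), (92,l), (94,k), (94,l)}
  {92, 93} × {k, l, m} = {(92,k), (92,l), (92,m), (93,k), (93,l), (93,m)}
  {92, 94} × {k, l, m} = {(92,k), (92,l), (92,m), (94,k), (94,l), (94,m)}
  {92, 93, 94} × {k, l} = {(92,k), (92,l), (93,k), (93,l), (94,k), (94,l)}
  {92, 93, 94} × {k, l, m} = {(92,k), (92,l), (92,m), (93,k), (93,l), (93,m), (94,k), (94,l), (94,m)}
These 16 distinct sets form the basis B.
Close under arbitrary unions to get τ_{X×Y}; counting gives |τ_{X×Y}| = 40.


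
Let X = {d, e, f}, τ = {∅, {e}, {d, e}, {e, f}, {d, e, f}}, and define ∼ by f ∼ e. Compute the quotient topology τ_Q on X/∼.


X/∼ = {[d], [e=f]}; |τ_Q| = 3.

Equivalence classes: [d], [e=f].
Quotient map π: X → X/∼ sends d ↦ [d], e ↦ [e=f], f ↦ [e=f].
For each subset V ⊆ X/∼, compute π^{-1}(V) ⊆ X and check whether π^{-1}(V) ∈ τ. V is open in τ_Q iff π^{-1}(V) ∈ τ.
  V = {}: π^{-1}(V) = ∅ ∈ τ ✓.
  V = {[d]}: π^{-1}(V) = {d} ∉ τ ✗.
  V = {[e=f]}: π^{-1}(V) = {e, f} ∈ τ ✓.
  V = {[d], [e=f]}: π^{-1}(V) = {d, e, f} ∈ τ ✓.
Open sets in the quotient: τ_Q = {{}, {[e=f]}, {[d], [e=f]}} (3 elements).


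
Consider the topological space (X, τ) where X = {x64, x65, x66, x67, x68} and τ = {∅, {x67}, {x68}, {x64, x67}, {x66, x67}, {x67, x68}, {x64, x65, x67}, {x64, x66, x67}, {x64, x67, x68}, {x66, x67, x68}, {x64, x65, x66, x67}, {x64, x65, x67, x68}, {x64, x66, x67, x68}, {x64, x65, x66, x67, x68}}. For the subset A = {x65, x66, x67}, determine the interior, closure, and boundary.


int(A) = {x66, x67}, cl(A) = {x64, x65, x66, x67}, ∂A = {x64, x65}.

Closed sets in (X, τ) are complements of opens:
  closed(X, τ) = {∅, {x65}, {x66}, {x68}, {x64, x65}, {x65, x66}, {x65, x68}, {x66, x68}, {x64, x65, x66}, {x64, x65, x68}, {x65, x66, x68}, {x64, x65, x66, x67}, {x64, x65, x66, x68}, {x64, x65, x66, x67, x68}}.
int(A) = ⋃ {U ∈ τ : U ⊆ A}. Opens contained in A: ∅, {x67}, {x66, x67}.
Taking the union of these: int(A) = {x66, x67}.
cl(A) = ⋂ {C closed : A ⊆ C}. Closed sets containing A: {x64, x65, x66, x67}, {x64, x65, x66, x67, x68}.
Intersecting these: cl(A) = {x64, x65, x66, x67}.
∂A = cl(A) ∖ int(A) = {x64, x65, x66, x67} ∖ {x66, x67} = {x64, x65}.


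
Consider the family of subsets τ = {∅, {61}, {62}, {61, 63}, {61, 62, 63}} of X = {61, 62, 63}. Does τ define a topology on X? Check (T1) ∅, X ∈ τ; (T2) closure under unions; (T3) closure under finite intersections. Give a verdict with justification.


τ is NOT a topology on X.

Axiom (T1): ∅ ∈ τ? Yes; X ∈ τ? Yes.
Axiom (T2/T3): check pairwise unions and intersections of members of τ.
Counterexample for (T2): {61} ∪ {62} = {61, 62} ∉ τ. Therefore τ is NOT a topology.


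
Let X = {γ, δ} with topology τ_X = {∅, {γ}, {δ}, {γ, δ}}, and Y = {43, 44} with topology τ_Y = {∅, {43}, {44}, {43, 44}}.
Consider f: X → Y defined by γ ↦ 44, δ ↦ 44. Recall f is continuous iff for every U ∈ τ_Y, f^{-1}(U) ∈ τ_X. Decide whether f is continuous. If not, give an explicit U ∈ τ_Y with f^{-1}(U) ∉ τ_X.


f IS continuous.

Compute f^{-1}(U) for each U ∈ τ_Y:
  U = ∅: f^{-1}(U) = ∅ ∈ τ_X ✓.
  U = {43}: f^{-1}(U) = ∅ ∈ τ_X ✓.
  U = {44}: f^{-1}(U) = {γ, δ} ∈ τ_X ✓.
  U = {43, 44}: f^{-1}(U) = {γ, δ} ∈ τ_X ✓.
Every preimage lies in τ_X, so f IS continuous.


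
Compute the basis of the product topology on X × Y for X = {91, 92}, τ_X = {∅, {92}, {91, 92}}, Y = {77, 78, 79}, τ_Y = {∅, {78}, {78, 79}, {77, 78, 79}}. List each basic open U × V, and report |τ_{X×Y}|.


Basis B = {∅ × ∅, {92} × {78}, {91, 92} × {78}, {92} × {78, 79}, {92} × {77, 78, 79}, {91, 92} × {78, 79}, {91, 92} × {77, 78, 79}}; |τ_{X×Y}| = 10.

Enumerate products U × V with U ∈ τ_X, V ∈ τ_Y (deduplicated):
  ∅ × ∅ = {} (∅)
  {92} × {78} = {(92,78)}
  {91, 92} × {78} = {(91,78), (92,78)}
  {92} × {78, 79} = {(92,78), (92,79)}
  {92} × {77, 78, 79} = {(92,77), (92,78), (92,79)}
  {91, 92} × {78, 79} = {(91,78), (91,79), (92,78), (92,79)}
  {91, 92} × {77, 78, 79} = {(91,77), (91,78), (91,79), (92,77), (92,78), (92,79)}
These 7 distinct sets form the basis B.
Close under arbitrary unions to get τ_{X×Y}; counting gives |τ_{X×Y}| = 10.


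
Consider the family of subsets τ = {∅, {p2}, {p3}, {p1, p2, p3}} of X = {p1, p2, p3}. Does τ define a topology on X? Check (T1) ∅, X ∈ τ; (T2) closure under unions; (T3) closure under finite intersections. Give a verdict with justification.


τ is NOT a topology on X.

Axiom (T1): ∅ ∈ τ? Yes; X ∈ τ? Yes.
Axiom (T2/T3): check pairwise unions and intersections of members of τ.
Counterexample for (T2): {p2} ∪ {p3} = {p2, p3} ∉ τ. Therefore τ is NOT a topology.


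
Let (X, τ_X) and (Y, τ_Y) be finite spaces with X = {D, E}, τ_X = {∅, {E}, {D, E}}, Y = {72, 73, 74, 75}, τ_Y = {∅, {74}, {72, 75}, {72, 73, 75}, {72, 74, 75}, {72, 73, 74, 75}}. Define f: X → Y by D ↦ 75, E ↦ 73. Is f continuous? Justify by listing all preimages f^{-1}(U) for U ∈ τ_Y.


f is NOT continuous.

Compute f^{-1}(U) for each U ∈ τ_Y:
  U = ∅: f^{-1}(U) = ∅ ∈ τ_X ✓.
  U = {74}: f^{-1}(U) = ∅ ∈ τ_X ✓.
  U = {72, 75}: f^{-1}(U) = {D} ∉ τ_X ✗.
  U = {72, 73, 75}: f^{-1}(U) = {D, E} ∈ τ_X ✓.
  U = {72, 74, 75}: f^{-1}(U) = {D} ∉ τ_X ✗.
  U = {72, 73, 74, 75}: f^{-1}(U) = {D, E} ∈ τ_X ✓.
Found U = {72, 75} with f^{-1}(U) = {D} not in τ_X. Therefore f is NOT continuous.


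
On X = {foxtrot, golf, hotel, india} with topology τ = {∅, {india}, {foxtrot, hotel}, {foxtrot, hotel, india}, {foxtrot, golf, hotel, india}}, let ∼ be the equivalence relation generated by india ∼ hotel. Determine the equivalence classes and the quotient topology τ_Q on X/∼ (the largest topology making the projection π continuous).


X/∼ = {[foxtrot], [golf], [hotel=india]}; |τ_Q| = 3.

Equivalence classes: [foxtrot], [golf], [hotel=india].
Quotient map π: X → X/∼ sends foxtrot ↦ [foxtrot], golf ↦ [golf], hotel ↦ [hotel=india], india ↦ [hotel=india].
For each subset V ⊆ X/∼, compute π^{-1}(V) ⊆ X and check whether π^{-1}(V) ∈ τ. V is open in τ_Q iff π^{-1}(V) ∈ τ.
  V = {}: π^{-1}(V) = ∅ ∈ τ ✓.
  V = {[foxtrot]}: π^{-1}(V) = {foxtrot} ∉ τ ✗.
  V = {[golf]}: π^{-1}(V) = {golf} ∉ τ ✗.
  V = {[foxtrot], [golf]}: π^{-1}(V) = {foxtrot, golf} ∉ τ ✗.
  V = {[hotel=india]}: π^{-1}(V) = {hotel, india} ∉ τ ✗.
  V = {[foxtrot], [hotel=india]}: π^{-1}(V) = {foxtrot, hotel, india} ∈ τ ✓.
  V = {[golf], [hotel=india]}: π^{-1}(V) = {golf, hotel, india} ∉ τ ✗.
  V = {[foxtrot], [golf], [hotel=india]}: π^{-1}(V) = {foxtrot, golf, hotel, india} ∈ τ ✓.
Open sets in the quotient: τ_Q = {{}, {[foxtrot], [hotel=india]}, {[foxtrot], [golf], [hotel=india]}} (3 elements).


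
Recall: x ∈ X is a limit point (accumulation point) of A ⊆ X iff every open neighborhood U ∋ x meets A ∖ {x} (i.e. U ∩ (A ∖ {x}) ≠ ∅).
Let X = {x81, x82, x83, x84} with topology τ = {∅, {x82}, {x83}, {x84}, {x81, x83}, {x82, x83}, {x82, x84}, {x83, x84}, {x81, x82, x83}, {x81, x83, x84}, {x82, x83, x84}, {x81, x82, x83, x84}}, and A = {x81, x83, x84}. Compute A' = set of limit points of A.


A' = {x81}

For each x ∈ X, list the open sets U ∈ τ with x ∈ U, then check whether U ∩ (A ∖ {x}) ≠ ∅ for every such U.
  x = x81: opens ∋ x are {x81, x83}, {x81, x82, x83}, {x81, x83, x84}, {x81, x82, x83, x84}; each meets A ∖ {x81}, so x IS a limit point.
  x = x82: open {x82} ∋ x has {x82} ∩ (A ∖ {x82}) = ∅, so x is NOT a limit point.
  x = x83: open {x83} ∋ x has {x83} ∩ (A ∖ {x83}) = ∅, so x is NOT a limit point.
  x = x84: open {x84} ∋ x has {x84} ∩ (A ∖ {x84}) = ∅, so x is NOT a limit point.
Collecting: A' = {x81}.


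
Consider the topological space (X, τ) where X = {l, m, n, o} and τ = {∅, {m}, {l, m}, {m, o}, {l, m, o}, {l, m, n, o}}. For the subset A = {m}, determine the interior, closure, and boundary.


int(A) = {m}, cl(A) = {l, m, n, o}, ∂A = {l, n, o}.

Closed sets in (X, τ) are complements of opens:
  closed(X, τ) = {∅, {n}, {l, n}, {n, o}, {l, n, o}, {l, m, n, o}}.
int(A) = ⋃ {U ∈ τ : U ⊆ A}. Opens contained in A: ∅, {m}.
Taking the union of these: int(A) = {m}.
cl(A) = ⋂ {C closed : A ⊆ C}. Closed sets containing A: {l, m, n, o}.
Intersecting these: cl(A) = {l, m, n, o}.
∂A = cl(A) ∖ int(A) = {l, m, n, o} ∖ {m} = {l, n, o}.
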